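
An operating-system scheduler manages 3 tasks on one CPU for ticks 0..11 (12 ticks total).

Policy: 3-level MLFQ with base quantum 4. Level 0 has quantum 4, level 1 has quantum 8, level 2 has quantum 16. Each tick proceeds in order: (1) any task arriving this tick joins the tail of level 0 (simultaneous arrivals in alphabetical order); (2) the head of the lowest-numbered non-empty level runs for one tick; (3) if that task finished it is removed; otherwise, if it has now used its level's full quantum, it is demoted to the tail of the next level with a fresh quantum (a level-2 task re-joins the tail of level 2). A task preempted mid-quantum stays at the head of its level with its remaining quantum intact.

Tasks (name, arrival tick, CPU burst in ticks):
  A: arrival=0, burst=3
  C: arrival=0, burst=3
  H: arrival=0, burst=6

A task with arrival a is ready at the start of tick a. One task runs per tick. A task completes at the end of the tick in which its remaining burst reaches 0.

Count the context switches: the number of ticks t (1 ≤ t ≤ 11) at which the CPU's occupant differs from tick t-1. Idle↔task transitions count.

context switches = 2

t=0: L0/L1/L2 = ACH/-/- → run A
t=1: L0/L1/L2 = ACH/-/- → run A
t=2: L0/L1/L2 = ACH/-/- → run A
t=3: L0/L1/L2 = CH/-/- → run C
t=4: L0/L1/L2 = CH/-/- → run C
t=5: L0/L1/L2 = CH/-/- → run C
t=6: L0/L1/L2 = H/-/- → run H
t=7: L0/L1/L2 = H/-/- → run H
t=8: L0/L1/L2 = H/-/- → run H
t=9: L0/L1/L2 = H/-/- → run H
t=10: L0/L1/L2 = -/H/- → run H
t=11: L0/L1/L2 = -/H/- → run H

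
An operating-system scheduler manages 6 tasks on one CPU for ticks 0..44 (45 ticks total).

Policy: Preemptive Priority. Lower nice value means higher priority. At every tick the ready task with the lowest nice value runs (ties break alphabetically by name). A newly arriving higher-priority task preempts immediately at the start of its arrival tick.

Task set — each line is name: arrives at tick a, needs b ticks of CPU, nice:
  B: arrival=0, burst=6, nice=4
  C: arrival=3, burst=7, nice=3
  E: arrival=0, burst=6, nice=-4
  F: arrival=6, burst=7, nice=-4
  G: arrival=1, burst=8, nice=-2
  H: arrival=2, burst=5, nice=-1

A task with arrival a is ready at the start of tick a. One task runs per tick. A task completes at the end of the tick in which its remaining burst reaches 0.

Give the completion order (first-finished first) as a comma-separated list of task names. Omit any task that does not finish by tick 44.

t=0: ready={B,E} → run E
t=1: ready={B,E,G} → run E
t=2: ready={B,E,G,H} → run E
t=3: ready={B,C,E,G,H} → run E
t=4: ready={B,C,E,G,H} → run E
t=5: ready={B,C,E,G,H} → run E
t=6: ready={B,C,F,G,H} → run F
t=7: ready={B,C,F,G,H} → run F
t=8: ready={B,C,F,G,H} → run F
t=9: ready={B,C,F,G,H} → run F
t=10: ready={B,C,F,G,H} → run F
t=11: ready={B,C,F,G,H} → run F
t=12: ready={B,C,F,G,H} → run F
t=13: ready={B,C,G,H} → run G
t=14: ready={B,C,G,H} → run G
t=15: ready={B,C,G,H} → run G
t=16: ready={B,C,G,H} → run G
t=17: ready={B,C,G,H} → run G
t=18: ready={B,C,G,H} → run G
t=19: ready={B,C,G,H} → run G
t=20: ready={B,C,G,H} → run G
t=21: ready={B,C,H} → run H
t=22: ready={B,C,H} → run H
t=23: ready={B,C,H} → run H
t=24: ready={B,C,H} → run H
t=25: ready={B,C,H} → run H
t=26: ready={B,C} → run C
t=27: ready={B,C} → run C
t=28: ready={B,C} → run C
t=29: ready={B,C} → run C
t=30: ready={B,C} → run C
t=31: ready={B,C} → run C
t=32: ready={B,C} → run C
t=33: ready={B} → run B
t=34: ready={B} → run B
t=35: ready={B} → run B
t=36: ready={B} → run B
t=37: ready={B} → run B
t=38: ready={B} → run B
t=39: (idle)
t=40: (idle)
t=41: (idle)
t=42: (idle)
t=43: (idle)
t=44: (idle)

completion order = E, F, G, H, C, B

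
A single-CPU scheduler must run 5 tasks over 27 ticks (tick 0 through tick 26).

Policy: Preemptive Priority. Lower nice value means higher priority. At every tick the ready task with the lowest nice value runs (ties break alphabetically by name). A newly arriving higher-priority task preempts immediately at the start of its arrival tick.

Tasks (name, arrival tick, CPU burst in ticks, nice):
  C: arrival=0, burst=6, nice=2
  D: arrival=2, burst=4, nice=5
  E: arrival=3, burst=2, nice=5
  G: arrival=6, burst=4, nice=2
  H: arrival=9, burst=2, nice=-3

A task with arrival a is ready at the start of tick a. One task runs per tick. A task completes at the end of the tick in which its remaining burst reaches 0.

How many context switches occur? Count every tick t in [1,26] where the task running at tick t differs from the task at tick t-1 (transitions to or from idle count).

t=0: ready={C} → run C
t=1: ready={C} → run C
t=2: ready={C,D} → run C
t=3: ready={C,D,E} → run C
t=4: ready={C,D,E} → run C
t=5: ready={C,D,E} → run C
t=6: ready={D,E,G} → run G
t=7: ready={D,E,G} → run G
t=8: ready={D,E,G} → run G
t=9: ready={D,E,G,H} → run H
t=10: ready={D,E,G,H} → run H
t=11: ready={D,E,G} → run G
t=12: ready={D,E} → run D
t=13: ready={D,E} → run D
t=14: ready={D,E} → run D
t=15: ready={D,E} → run D
t=16: ready={E} → run E
t=17: ready={E} → run E
t=18: (idle)
t=19: (idle)
t=20: (idle)
t=21: (idle)
t=22: (idle)
t=23: (idle)
t=24: (idle)
t=25: (idle)
t=26: (idle)

context switches = 6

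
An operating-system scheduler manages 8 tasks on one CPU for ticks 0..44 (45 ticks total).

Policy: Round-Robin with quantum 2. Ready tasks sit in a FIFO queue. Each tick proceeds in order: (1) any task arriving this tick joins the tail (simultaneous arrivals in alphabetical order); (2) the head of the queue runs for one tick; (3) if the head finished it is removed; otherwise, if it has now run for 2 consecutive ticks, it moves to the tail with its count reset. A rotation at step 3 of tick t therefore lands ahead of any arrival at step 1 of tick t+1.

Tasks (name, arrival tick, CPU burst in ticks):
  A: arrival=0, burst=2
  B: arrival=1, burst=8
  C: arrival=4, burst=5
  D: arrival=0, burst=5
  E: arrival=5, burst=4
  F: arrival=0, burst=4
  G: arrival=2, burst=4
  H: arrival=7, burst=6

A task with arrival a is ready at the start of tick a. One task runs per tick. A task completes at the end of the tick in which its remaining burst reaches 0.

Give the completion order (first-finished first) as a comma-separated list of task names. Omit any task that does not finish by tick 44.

completion order = A, F, G, D, E, C, H, B

t=0: queue=[A,D,F] q_used=0 → run A
t=1: queue=[A,D,F,B] q_used=1 → run A
t=2: queue=[D,F,B,G] q_used=0 → run D
t=3: queue=[D,F,B,G] q_used=1 → run D
t=4: queue=[F,B,G,D,C] q_used=0 → run F
t=5: queue=[F,B,G,D,C,E] q_used=1 → run F
t=6: queue=[B,G,D,C,E,F] q_used=0 → run B
t=7: queue=[B,G,D,C,E,F,H] q_used=1 → run B
t=8: queue=[G,D,C,E,F,H,B] q_used=0 → run G
t=9: queue=[G,D,C,E,F,H,B] q_used=1 → run G
t=10: queue=[D,C,E,F,H,B,G] q_used=0 → run D
t=11: queue=[D,C,E,F,H,B,G] q_used=1 → run D
t=12: queue=[C,E,F,H,B,G,D] q_used=0 → run C
t=13: queue=[C,E,F,H,B,G,D] q_used=1 → run C
t=14: queue=[E,F,H,B,G,D,C] q_used=0 → run E
t=15: queue=[E,F,H,B,G,D,C] q_used=1 → run E
t=16: queue=[F,H,B,G,D,C,E] q_used=0 → run F
t=17: queue=[F,H,B,G,D,C,E] q_used=1 → run F
t=18: queue=[H,B,G,D,C,E] q_used=0 → run H
t=19: queue=[H,B,G,D,C,E] q_used=1 → run H
t=20: queue=[B,G,D,C,E,H] q_used=0 → run B
t=21: queue=[B,G,D,C,E,H] q_used=1 → run B
t=22: queue=[G,D,C,E,H,B] q_used=0 → run G
t=23: queue=[G,D,C,E,H,B] q_used=1 → run G
t=24: queue=[D,C,E,H,B] q_used=0 → run D
t=25: queue=[C,E,H,B] q_used=0 → run C
t=26: queue=[C,E,H,B] q_used=1 → run C
t=27: queue=[E,H,B,C] q_used=0 → run E
t=28: queue=[E,H,B,C] q_used=1 → run E
t=29: queue=[H,B,C] q_used=0 → run H
t=30: queue=[H,B,C] q_used=1 → run H
t=31: queue=[B,C,H] q_used=0 → run B
t=32: queue=[B,C,H] q_used=1 → run B
t=33: queue=[C,H,B] q_used=0 → run C
t=34: queue=[H,B] q_used=0 → run H
t=35: queue=[H,B] q_used=1 → run H
t=36: queue=[B] q_used=0 → run B
t=37: queue=[B] q_used=1 → run B
t=38: (idle)
t=39: (idle)
t=40: (idle)
t=41: (idle)
t=42: (idle)
t=43: (idle)
t=44: (idle)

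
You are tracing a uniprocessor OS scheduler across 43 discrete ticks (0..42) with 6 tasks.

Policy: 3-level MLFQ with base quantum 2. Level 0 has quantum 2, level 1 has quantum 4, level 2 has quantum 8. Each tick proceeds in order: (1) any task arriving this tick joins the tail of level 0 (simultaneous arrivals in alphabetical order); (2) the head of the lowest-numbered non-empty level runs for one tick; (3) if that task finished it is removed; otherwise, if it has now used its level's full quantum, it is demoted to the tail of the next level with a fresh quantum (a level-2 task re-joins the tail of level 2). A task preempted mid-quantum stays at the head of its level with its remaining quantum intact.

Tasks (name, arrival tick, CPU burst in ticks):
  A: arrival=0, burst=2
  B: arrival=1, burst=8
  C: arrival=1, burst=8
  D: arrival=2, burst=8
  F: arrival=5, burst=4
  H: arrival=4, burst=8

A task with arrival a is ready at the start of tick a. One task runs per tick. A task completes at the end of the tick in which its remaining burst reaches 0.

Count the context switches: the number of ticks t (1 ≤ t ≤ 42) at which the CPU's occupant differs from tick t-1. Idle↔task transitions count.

context switches = 15

t=0: L0/L1/L2 = A/-/- → run A
t=1: L0/L1/L2 = ABC/-/- → run A
t=2: L0/L1/L2 = BCD/-/- → run B
t=3: L0/L1/L2 = BCD/-/- → run B
t=4: L0/L1/L2 = CDH/B/- → run C
t=5: L0/L1/L2 = CDHF/B/- → run C
t=6: L0/L1/L2 = DHF/BC/- → run D
t=7: L0/L1/L2 = DHF/BC/- → run D
t=8: L0/L1/L2 = HF/BCD/- → run H
t=9: L0/L1/L2 = HF/BCD/- → run H
t=10: L0/L1/L2 = F/BCDH/- → run F
t=11: L0/L1/L2 = F/BCDH/- → run F
t=12: L0/L1/L2 = -/BCDHF/- → run B
t=13: L0/L1/L2 = -/BCDHF/- → run B
t=14: L0/L1/L2 = -/BCDHF/- → run B
t=15: L0/L1/L2 = -/BCDHF/- → run B
t=16: L0/L1/L2 = -/CDHF/B → run C
t=17: L0/L1/L2 = -/CDHF/B → run C
t=18: L0/L1/L2 = -/CDHF/B → run C
t=19: L0/L1/L2 = -/CDHF/B → run C
t=20: L0/L1/L2 = -/DHF/BC → run D
t=21: L0/L1/L2 = -/DHF/BC → run D
t=22: L0/L1/L2 = -/DHF/BC → run D
t=23: L0/L1/L2 = -/DHF/BC → run D
t=24: L0/L1/L2 = -/HF/BCD → run H
t=25: L0/L1/L2 = -/HF/BCD → run H
t=26: L0/L1/L2 = -/HF/BCD → run H
t=27: L0/L1/L2 = -/HF/BCD → run H
t=28: L0/L1/L2 = -/F/BCDH → run F
t=29: L0/L1/L2 = -/F/BCDH → run F
t=30: L0/L1/L2 = -/-/BCDH → run B
t=31: L0/L1/L2 = -/-/BCDH → run B
t=32: L0/L1/L2 = -/-/CDH → run C
t=33: L0/L1/L2 = -/-/CDH → run C
t=34: L0/L1/L2 = -/-/DH → run D
t=35: L0/L1/L2 = -/-/DH → run D
t=36: L0/L1/L2 = -/-/H → run H
t=37: L0/L1/L2 = -/-/H → run H
t=38: (idle)
t=39: (idle)
t=40: (idle)
t=41: (idle)
t=42: (idle)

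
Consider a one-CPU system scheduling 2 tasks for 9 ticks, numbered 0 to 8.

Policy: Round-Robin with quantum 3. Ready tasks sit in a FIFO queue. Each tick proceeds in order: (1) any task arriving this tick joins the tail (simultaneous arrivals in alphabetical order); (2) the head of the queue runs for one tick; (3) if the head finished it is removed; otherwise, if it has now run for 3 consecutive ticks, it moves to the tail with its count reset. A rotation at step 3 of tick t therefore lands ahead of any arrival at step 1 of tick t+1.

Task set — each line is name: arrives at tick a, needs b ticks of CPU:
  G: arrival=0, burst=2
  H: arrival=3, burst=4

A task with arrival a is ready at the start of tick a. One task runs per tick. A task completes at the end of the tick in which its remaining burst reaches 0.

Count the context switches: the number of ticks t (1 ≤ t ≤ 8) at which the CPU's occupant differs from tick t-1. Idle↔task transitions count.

t=0: queue=[G] q_used=0 → run G
t=1: queue=[G] q_used=1 → run G
t=2: (idle)
t=3: queue=[H] q_used=0 → run H
t=4: queue=[H] q_used=1 → run H
t=5: queue=[H] q_used=2 → run H
t=6: queue=[H] q_used=0 → run H
t=7: (idle)
t=8: (idle)

context switches = 3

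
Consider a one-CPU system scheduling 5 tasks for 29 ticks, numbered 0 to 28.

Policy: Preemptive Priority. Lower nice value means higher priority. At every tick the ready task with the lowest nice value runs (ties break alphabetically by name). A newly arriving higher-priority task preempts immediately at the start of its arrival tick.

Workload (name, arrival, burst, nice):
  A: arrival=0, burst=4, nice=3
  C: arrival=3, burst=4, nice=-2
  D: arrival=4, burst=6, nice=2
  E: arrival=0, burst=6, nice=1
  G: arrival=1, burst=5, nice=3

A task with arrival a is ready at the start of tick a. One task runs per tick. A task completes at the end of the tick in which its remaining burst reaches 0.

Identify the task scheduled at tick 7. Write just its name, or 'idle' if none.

t=0: ready={A,E} → run E
t=1: ready={A,E,G} → run E
t=2: ready={A,E,G} → run E
t=3: ready={A,C,E,G} → run C
t=4: ready={A,C,D,E,G} → run C
t=5: ready={A,C,D,E,G} → run C
t=6: ready={A,C,D,E,G} → run C
t=7: ready={A,D,E,G} → run E
t=8: ready={A,D,E,G} → run E
t=9: ready={A,D,E,G} → run E
t=10: ready={A,D,G} → run D
t=11: ready={A,D,G} → run D
t=12: ready={A,D,G} → run D
t=13: ready={A,D,G} → run D
t=14: ready={A,D,G} → run D
t=15: ready={A,D,G} → run D
t=16: ready={A,G} → run A
t=17: ready={A,G} → run A
t=18: ready={A,G} → run A
t=19: ready={A,G} → run A
t=20: ready={G} → run G
t=21: ready={G} → run G
t=22: ready={G} → run G
t=23: ready={G} → run G
t=24: ready={G} → run G
t=25: (idle)
t=26: (idle)
t=27: (idle)
t=28: (idle)

running at tick 7 = E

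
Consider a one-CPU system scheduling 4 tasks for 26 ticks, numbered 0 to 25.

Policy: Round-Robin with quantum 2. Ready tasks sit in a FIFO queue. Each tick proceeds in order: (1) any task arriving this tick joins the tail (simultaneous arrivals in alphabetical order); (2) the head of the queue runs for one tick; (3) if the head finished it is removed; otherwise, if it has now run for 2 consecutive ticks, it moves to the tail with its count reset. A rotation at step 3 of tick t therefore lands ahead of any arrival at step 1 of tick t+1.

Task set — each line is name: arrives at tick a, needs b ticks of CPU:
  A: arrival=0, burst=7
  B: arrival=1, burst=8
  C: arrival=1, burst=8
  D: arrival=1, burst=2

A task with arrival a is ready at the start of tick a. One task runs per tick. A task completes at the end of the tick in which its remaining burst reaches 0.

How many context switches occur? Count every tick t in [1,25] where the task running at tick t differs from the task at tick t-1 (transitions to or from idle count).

context switches = 13

t=0: queue=[A] q_used=0 → run A
t=1: queue=[A,B,C,D] q_used=1 → run A
t=2: queue=[B,C,D,A] q_used=0 → run B
t=3: queue=[B,C,D,A] q_used=1 → run B
t=4: queue=[C,D,A,B] q_used=0 → run C
t=5: queue=[C,D,A,B] q_used=1 → run C
t=6: queue=[D,A,B,C] q_used=0 → run D
t=7: queue=[D,A,B,C] q_used=1 → run D
t=8: queue=[A,B,C] q_used=0 → run A
t=9: queue=[A,B,C] q_used=1 → run A
t=10: queue=[B,C,A] q_used=0 → run B
t=11: queue=[B,C,A] q_used=1 → run B
t=12: queue=[C,A,B] q_used=0 → run C
t=13: queue=[C,A,B] q_used=1 → run C
t=14: queue=[A,B,C] q_used=0 → run A
t=15: queue=[A,B,C] q_used=1 → run A
t=16: queue=[B,C,A] q_used=0 → run B
t=17: queue=[B,C,A] q_used=1 → run B
t=18: queue=[C,A,B] q_used=0 → run C
t=19: queue=[C,A,B] q_used=1 → run C
t=20: queue=[A,B,C] q_used=0 → run A
t=21: queue=[B,C] q_used=0 → run B
t=22: queue=[B,C] q_used=1 → run B
t=23: queue=[C] q_used=0 → run C
t=24: queue=[C] q_used=1 → run C
t=25: (idle)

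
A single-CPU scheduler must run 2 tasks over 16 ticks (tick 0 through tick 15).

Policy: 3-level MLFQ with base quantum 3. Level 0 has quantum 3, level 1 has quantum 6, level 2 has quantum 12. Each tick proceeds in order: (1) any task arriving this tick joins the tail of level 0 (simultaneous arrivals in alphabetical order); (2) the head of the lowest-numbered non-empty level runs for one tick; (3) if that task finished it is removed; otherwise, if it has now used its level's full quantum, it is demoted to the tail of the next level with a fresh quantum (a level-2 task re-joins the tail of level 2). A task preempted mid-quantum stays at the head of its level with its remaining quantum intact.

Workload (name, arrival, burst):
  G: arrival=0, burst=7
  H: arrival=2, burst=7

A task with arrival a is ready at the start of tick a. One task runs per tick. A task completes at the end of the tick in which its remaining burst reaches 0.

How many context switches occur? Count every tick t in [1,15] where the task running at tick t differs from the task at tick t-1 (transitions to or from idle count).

context switches = 4

t=0: L0/L1/L2 = G/-/- → run G
t=1: L0/L1/L2 = G/-/- → run G
t=2: L0/L1/L2 = GH/-/- → run G
t=3: L0/L1/L2 = H/G/- → run H
t=4: L0/L1/L2 = H/G/- → run H
t=5: L0/L1/L2 = H/G/- → run H
t=6: L0/L1/L2 = -/GH/- → run G
t=7: L0/L1/L2 = -/GH/- → run G
t=8: L0/L1/L2 = -/GH/- → run G
t=9: L0/L1/L2 = -/GH/- → run G
t=10: L0/L1/L2 = -/H/- → run H
t=11: L0/L1/L2 = -/H/- → run H
t=12: L0/L1/L2 = -/H/- → run H
t=13: L0/L1/L2 = -/H/- → run H
t=14: (idle)
t=15: (idle)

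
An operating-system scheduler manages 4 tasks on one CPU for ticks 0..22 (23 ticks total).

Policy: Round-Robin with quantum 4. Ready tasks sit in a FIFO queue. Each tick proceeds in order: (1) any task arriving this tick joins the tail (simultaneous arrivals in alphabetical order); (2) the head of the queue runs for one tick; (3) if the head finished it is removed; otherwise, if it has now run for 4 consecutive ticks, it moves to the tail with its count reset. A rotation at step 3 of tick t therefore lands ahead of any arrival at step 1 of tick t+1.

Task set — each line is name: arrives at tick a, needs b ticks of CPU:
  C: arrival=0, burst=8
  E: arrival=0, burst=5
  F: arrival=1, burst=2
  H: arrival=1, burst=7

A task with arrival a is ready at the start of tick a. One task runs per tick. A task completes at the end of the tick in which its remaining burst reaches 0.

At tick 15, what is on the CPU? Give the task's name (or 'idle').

t=0: queue=[C,E] q_used=0 → run C
t=1: queue=[C,E,F,H] q_used=1 → run C
t=2: queue=[C,E,F,H] q_used=2 → run C
t=3: queue=[C,E,F,H] q_used=3 → run C
t=4: queue=[E,F,H,C] q_used=0 → run E
t=5: queue=[E,F,H,C] q_used=1 → run E
t=6: queue=[E,F,H,C] q_used=2 → run E
t=7: queue=[E,F,H,C] q_used=3 → run E
t=8: queue=[F,H,C,E] q_used=0 → run F
t=9: queue=[F,H,C,E] q_used=1 → run F
t=10: queue=[H,C,E] q_used=0 → run H
t=11: queue=[H,C,E] q_used=1 → run H
t=12: queue=[H,C,E] q_used=2 → run H
t=13: queue=[H,C,E] q_used=3 → run H
t=14: queue=[C,E,H] q_used=0 → run C
t=15: queue=[C,E,H] q_used=1 → run C
t=16: queue=[C,E,H] q_used=2 → run C
t=17: queue=[C,E,H] q_used=3 → run C
t=18: queue=[E,H] q_used=0 → run E
t=19: queue=[H] q_used=0 → run H
t=20: queue=[H] q_used=1 → run H
t=21: queue=[H] q_used=2 → run H
t=22: (idle)

running at tick 15 = C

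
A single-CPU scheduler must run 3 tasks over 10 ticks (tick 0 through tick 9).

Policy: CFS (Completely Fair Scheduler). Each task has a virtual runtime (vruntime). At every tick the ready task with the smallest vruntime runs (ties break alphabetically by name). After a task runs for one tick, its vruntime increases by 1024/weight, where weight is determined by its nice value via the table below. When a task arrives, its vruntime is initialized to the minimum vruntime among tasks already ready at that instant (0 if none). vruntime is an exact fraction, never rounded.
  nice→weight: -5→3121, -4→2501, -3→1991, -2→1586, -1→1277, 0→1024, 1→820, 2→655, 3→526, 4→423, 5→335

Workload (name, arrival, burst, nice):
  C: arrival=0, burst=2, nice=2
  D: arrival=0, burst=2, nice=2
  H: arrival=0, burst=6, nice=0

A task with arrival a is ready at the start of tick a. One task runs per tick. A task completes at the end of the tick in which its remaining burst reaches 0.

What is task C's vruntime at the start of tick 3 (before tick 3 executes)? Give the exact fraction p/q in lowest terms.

vruntime(C, start of tick 3) = 1024/655

t=0: vr[C=0 D=0 H=0] → run C
t=1: vr[C=1024/655 D=0 H=0] → run D
t=2: vr[C=1024/655 D=1024/655 H=0] → run H
t=3: vr[C=1024/655 D=1024/655 H=1] → run H
t=4: vr[C=1024/655 D=1024/655 H=2] → run C
t=5: vr[D=1024/655 H=2] → run D
t=6: vr[H=2] → run H
t=7: vr[H=3] → run H
t=8: vr[H=4] → run H
t=9: vr[H=5] → run H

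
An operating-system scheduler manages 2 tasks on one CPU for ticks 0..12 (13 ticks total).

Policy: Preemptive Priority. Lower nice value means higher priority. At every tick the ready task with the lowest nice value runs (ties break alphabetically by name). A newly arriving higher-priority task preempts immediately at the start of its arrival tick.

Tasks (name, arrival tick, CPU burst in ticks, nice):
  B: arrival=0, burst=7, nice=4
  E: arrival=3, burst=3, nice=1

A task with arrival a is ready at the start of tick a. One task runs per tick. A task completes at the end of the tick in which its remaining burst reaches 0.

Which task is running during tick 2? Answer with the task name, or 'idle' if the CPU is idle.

t=0: ready={B} → run B
t=1: ready={B} → run B
t=2: ready={B} → run B
t=3: ready={B,E} → run E
t=4: ready={B,E} → run E
t=5: ready={B,E} → run E
t=6: ready={B} → run B
t=7: ready={B} → run B
t=8: ready={B} → run B
t=9: ready={B} → run B
t=10: (idle)
t=11: (idle)
t=12: (idle)

running at tick 2 = B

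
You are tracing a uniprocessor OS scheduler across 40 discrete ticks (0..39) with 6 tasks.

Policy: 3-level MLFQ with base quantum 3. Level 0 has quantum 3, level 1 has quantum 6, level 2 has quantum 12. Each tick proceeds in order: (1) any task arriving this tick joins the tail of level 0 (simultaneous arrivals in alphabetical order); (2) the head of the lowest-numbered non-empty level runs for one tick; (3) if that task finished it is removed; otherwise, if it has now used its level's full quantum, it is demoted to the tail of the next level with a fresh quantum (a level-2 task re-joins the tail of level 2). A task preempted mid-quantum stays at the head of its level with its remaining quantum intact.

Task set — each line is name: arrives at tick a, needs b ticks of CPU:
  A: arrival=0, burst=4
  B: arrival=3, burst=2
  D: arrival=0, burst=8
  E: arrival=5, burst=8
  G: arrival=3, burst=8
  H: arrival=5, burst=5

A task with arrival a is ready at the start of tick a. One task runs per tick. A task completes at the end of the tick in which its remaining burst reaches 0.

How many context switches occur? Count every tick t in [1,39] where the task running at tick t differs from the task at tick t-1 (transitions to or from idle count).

context switches = 11

t=0: L0/L1/L2 = AD/-/- → run A
t=1: L0/L1/L2 = AD/-/- → run A
t=2: L0/L1/L2 = AD/-/- → run A
t=3: L0/L1/L2 = DBG/A/- → run D
t=4: L0/L1/L2 = DBG/A/- → run D
t=5: L0/L1/L2 = DBGEH/A/- → run D
t=6: L0/L1/L2 = BGEH/AD/- → run B
t=7: L0/L1/L2 = BGEH/AD/- → run B
t=8: L0/L1/L2 = GEH/AD/- → run G
t=9: L0/L1/L2 = GEH/AD/- → run G
t=10: L0/L1/L2 = GEH/AD/- → run G
t=11: L0/L1/L2 = EH/ADG/- → run E
t=12: L0/L1/L2 = EH/ADG/- → run E
t=13: L0/L1/L2 = EH/ADG/- → run E
t=14: L0/L1/L2 = H/ADGE/- → run H
t=15: L0/L1/L2 = H/ADGE/- → run H
t=16: L0/L1/L2 = H/ADGE/- → run H
t=17: L0/L1/L2 = -/ADGEH/- → run A
t=18: L0/L1/L2 = -/DGEH/- → run D
t=19: L0/L1/L2 = -/DGEH/- → run D
t=20: L0/L1/L2 = -/DGEH/- → run D
t=21: L0/L1/L2 = -/DGEH/- → run D
t=22: L0/L1/L2 = -/DGEH/- → run D
t=23: L0/L1/L2 = -/GEH/- → run G
t=24: L0/L1/L2 = -/GEH/- → run G
t=25: L0/L1/L2 = -/GEH/- → run G
t=26: L0/L1/L2 = -/GEH/- → run G
t=27: L0/L1/L2 = -/GEH/- → run G
t=28: L0/L1/L2 = -/EH/- → run E
t=29: L0/L1/L2 = -/EH/- → run E
t=30: L0/L1/L2 = -/EH/- → run E
t=31: L0/L1/L2 = -/EH/- → run E
t=32: L0/L1/L2 = -/EH/- → run E
t=33: L0/L1/L2 = -/H/- → run H
t=34: L0/L1/L2 = -/H/- → run H
t=35: (idle)
t=36: (idle)
t=37: (idle)
t=38: (idle)
t=39: (idle)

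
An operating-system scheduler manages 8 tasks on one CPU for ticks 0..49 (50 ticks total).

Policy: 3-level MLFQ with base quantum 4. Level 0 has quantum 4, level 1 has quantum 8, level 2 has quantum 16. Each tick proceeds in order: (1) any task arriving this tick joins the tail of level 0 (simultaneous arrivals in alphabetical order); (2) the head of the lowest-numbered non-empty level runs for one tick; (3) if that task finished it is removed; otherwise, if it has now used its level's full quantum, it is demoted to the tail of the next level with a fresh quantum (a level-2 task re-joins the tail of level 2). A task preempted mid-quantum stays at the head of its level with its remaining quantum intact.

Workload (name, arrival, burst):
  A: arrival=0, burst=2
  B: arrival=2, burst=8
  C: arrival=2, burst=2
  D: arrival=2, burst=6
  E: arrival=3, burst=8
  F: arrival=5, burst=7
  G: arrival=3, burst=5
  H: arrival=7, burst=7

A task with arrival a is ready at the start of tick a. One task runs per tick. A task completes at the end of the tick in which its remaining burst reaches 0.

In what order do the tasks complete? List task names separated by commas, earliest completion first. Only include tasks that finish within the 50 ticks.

completion order = A, C, B, D, E, G, F, H

t=0: L0/L1/L2 = A/-/- → run A
t=1: L0/L1/L2 = A/-/- → run A
t=2: L0/L1/L2 = BCD/-/- → run B
t=3: L0/L1/L2 = BCDEG/-/- → run B
t=4: L0/L1/L2 = BCDEG/-/- → run B
t=5: L0/L1/L2 = BCDEGF/-/- → run B
t=6: L0/L1/L2 = CDEGF/B/- → run C
t=7: L0/L1/L2 = CDEGFH/B/- → run C
t=8: L0/L1/L2 = DEGFH/B/- → run D
t=9: L0/L1/L2 = DEGFH/B/- → run D
t=10: L0/L1/L2 = DEGFH/B/- → run D
t=11: L0/L1/L2 = DEGFH/B/- → run D
t=12: L0/L1/L2 = EGFH/BD/- → run E
t=13: L0/L1/L2 = EGFH/BD/- → run E
t=14: L0/L1/L2 = EGFH/BD/- → run E
t=15: L0/L1/L2 = EGFH/BD/- → run E
t=16: L0/L1/L2 = GFH/BDE/- → run G
t=17: L0/L1/L2 = GFH/BDE/- → run G
t=18: L0/L1/L2 = GFH/BDE/- → run G
t=19: L0/L1/L2 = GFH/BDE/- → run G
t=20: L0/L1/L2 = FH/BDEG/- → run F
t=21: L0/L1/L2 = FH/BDEG/- → run F
t=22: L0/L1/L2 = FH/BDEG/- → run F
t=23: L0/L1/L2 = FH/BDEG/- → run F
t=24: L0/L1/L2 = H/BDEGF/- → run H
t=25: L0/L1/L2 = H/BDEGF/- → run H
t=26: L0/L1/L2 = H/BDEGF/- → run H
t=27: L0/L1/L2 = H/BDEGF/- → run H
t=28: L0/L1/L2 = -/BDEGFH/- → run B
t=29: L0/L1/L2 = -/BDEGFH/- → run B
t=30: L0/L1/L2 = -/BDEGFH/- → run B
t=31: L0/L1/L2 = -/BDEGFH/- → run B
t=32: L0/L1/L2 = -/DEGFH/- → run D
t=33: L0/L1/L2 = -/DEGFH/- → run D
t=34: L0/L1/L2 = -/EGFH/- → run E
t=35: L0/L1/L2 = -/EGFH/- → run E
t=36: L0/L1/L2 = -/EGFH/- → run E
t=37: L0/L1/L2 = -/EGFH/- → run E
t=38: L0/L1/L2 = -/GFH/- → run G
t=39: L0/L1/L2 = -/FH/- → run F
t=40: L0/L1/L2 = -/FH/- → run F
t=41: L0/L1/L2 = -/FH/- → run F
t=42: L0/L1/L2 = -/H/- → run H
t=43: L0/L1/L2 = -/H/- → run H
t=44: L0/L1/L2 = -/H/- → run H
t=45: (idle)
t=46: (idle)
t=47: (idle)
t=48: (idle)
t=49: (idle)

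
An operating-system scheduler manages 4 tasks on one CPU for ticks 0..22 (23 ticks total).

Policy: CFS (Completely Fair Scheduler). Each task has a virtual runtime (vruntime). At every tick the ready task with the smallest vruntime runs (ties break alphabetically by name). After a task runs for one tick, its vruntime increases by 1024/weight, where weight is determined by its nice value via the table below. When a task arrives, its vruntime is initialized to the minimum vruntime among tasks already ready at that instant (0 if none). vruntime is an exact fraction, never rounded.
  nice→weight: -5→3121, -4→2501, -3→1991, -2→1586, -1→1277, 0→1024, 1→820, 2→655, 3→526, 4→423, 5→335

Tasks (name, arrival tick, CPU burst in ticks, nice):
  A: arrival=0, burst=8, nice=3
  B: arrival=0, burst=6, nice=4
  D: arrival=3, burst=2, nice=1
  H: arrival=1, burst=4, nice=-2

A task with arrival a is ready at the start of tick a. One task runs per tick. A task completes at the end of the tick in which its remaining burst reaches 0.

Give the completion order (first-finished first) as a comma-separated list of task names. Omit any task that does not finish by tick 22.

t=0: vr[A=0 B=0] → run A
t=1: vr[A=512/263 B=0 H=0] → run B
t=2: vr[A=512/263 B=1024/423 H=0] → run H
t=3: vr[A=512/263 B=1024/423 D=512/793 H=512/793] → run D
t=4: vr[A=512/263 B=1024/423 D=307968/162565 H=512/793] → run H
t=5: vr[A=512/263 B=1024/423 D=307968/162565 H=1024/793] → run H
t=6: vr[A=512/263 B=1024/423 D=307968/162565 H=1536/793] → run D
t=7: vr[A=512/263 B=1024/423 H=1536/793] → run H
t=8: vr[A=512/263 B=1024/423] → run A
t=9: vr[A=1024/263 B=1024/423] → run B
t=10: vr[A=1024/263 B=2048/423] → run A
t=11: vr[A=1536/263 B=2048/423] → run B
t=12: vr[A=1536/263 B=1024/141] → run A
t=13: vr[A=2048/263 B=1024/141] → run B
t=14: vr[A=2048/263 B=4096/423] → run A
t=15: vr[A=2560/263 B=4096/423] → run B
t=16: vr[A=2560/263 B=5120/423] → run A
t=17: vr[A=3072/263 B=5120/423] → run A
t=18: vr[A=3584/263 B=5120/423] → run B
t=19: vr[A=3584/263] → run A
t=20: (idle)
t=21: (idle)
t=22: (idle)

completion order = D, H, B, A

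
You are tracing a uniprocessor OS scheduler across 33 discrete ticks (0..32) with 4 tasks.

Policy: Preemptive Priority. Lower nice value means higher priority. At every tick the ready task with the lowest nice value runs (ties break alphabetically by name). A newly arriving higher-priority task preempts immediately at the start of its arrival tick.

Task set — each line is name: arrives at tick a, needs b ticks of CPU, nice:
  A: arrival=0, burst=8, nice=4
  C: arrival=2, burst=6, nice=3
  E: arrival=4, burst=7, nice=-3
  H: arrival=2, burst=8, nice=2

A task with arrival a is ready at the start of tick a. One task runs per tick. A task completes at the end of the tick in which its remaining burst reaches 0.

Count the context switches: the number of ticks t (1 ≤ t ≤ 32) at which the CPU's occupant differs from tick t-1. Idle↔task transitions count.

context switches = 6

t=0: ready={A} → run A
t=1: ready={A} → run A
t=2: ready={A,C,H} → run H
t=3: ready={A,C,H} → run H
t=4: ready={A,C,E,H} → run E
t=5: ready={A,C,E,H} → run E
t=6: ready={A,C,E,H} → run E
t=7: ready={A,C,E,H} → run E
t=8: ready={A,C,E,H} → run E
t=9: ready={A,C,E,H} → run E
t=10: ready={A,C,E,H} → run E
t=11: ready={A,C,H} → run H
t=12: ready={A,C,H} → run H
t=13: ready={A,C,H} → run H
t=14: ready={A,C,H} → run H
t=15: ready={A,C,H} → run H
t=16: ready={A,C,H} → run H
t=17: ready={A,C} → run C
t=18: ready={A,C} → run C
t=19: ready={A,C} → run C
t=20: ready={A,C} → run C
t=21: ready={A,C} → run C
t=22: ready={A,C} → run C
t=23: ready={A} → run A
t=24: ready={A} → run A
t=25: ready={A} → run A
t=26: ready={A} → run A
t=27: ready={A} → run A
t=28: ready={A} → run A
t=29: (idle)
t=30: (idle)
t=31: (idle)
t=32: (idle)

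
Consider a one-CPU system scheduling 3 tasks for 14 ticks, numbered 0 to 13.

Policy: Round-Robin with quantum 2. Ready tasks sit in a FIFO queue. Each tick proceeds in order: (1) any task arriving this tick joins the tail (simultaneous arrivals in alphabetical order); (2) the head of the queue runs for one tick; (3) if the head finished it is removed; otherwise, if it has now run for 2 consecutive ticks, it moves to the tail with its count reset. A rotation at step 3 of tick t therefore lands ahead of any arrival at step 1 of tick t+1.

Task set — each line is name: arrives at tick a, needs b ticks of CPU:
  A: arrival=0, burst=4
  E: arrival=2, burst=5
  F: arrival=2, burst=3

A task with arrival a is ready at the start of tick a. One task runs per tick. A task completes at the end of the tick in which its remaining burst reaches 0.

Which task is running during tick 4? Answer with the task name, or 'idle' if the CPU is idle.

running at tick 4 = E

t=0: queue=[A] q_used=0 → run A
t=1: queue=[A] q_used=1 → run A
t=2: queue=[A,E,F] q_used=0 → run A
t=3: queue=[A,E,F] q_used=1 → run A
t=4: queue=[E,F] q_used=0 → run E
t=5: queue=[E,F] q_used=1 → run E
t=6: queue=[F,E] q_used=0 → run F
t=7: queue=[F,E] q_used=1 → run F
t=8: queue=[E,F] q_used=0 → run E
t=9: queue=[E,F] q_used=1 → run E
t=10: queue=[F,E] q_used=0 → run F
t=11: queue=[E] q_used=0 → run E
t=12: (idle)
t=13: (idle)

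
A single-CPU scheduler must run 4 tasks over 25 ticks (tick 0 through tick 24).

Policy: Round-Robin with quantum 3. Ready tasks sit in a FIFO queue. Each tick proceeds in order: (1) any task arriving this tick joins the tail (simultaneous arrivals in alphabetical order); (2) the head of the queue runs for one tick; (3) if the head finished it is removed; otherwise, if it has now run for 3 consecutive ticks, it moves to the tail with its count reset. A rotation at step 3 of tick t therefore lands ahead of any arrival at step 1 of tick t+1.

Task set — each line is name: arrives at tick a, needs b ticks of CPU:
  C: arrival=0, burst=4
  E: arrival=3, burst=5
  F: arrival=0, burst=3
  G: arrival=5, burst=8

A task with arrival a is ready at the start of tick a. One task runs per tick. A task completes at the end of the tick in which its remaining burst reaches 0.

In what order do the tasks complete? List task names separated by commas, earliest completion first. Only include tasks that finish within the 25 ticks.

t=0: queue=[C,F] q_used=0 → run C
t=1: queue=[C,F] q_used=1 → run C
t=2: queue=[C,F] q_used=2 → run C
t=3: queue=[F,C,E] q_used=0 → run F
t=4: queue=[F,C,E] q_used=1 → run F
t=5: queue=[F,C,E,G] q_used=2 → run F
t=6: queue=[C,E,G] q_used=0 → run C
t=7: queue=[E,G] q_used=0 → run E
t=8: queue=[E,G] q_used=1 → run E
t=9: queue=[E,G] q_used=2 → run E
t=10: queue=[G,E] q_used=0 → run G
t=11: queue=[G,E] q_used=1 → run G
t=12: queue=[G,E] q_used=2 → run G
t=13: queue=[E,G] q_used=0 → run E
t=14: queue=[E,G] q_used=1 → run E
t=15: queue=[G] q_used=0 → run G
t=16: queue=[G] q_used=1 → run G
t=17: queue=[G] q_used=2 → run G
t=18: queue=[G] q_used=0 → run G
t=19: queue=[G] q_used=1 → run G
t=20: (idle)
t=21: (idle)
t=22: (idle)
t=23: (idle)
t=24: (idle)

completion order = F, C, E, G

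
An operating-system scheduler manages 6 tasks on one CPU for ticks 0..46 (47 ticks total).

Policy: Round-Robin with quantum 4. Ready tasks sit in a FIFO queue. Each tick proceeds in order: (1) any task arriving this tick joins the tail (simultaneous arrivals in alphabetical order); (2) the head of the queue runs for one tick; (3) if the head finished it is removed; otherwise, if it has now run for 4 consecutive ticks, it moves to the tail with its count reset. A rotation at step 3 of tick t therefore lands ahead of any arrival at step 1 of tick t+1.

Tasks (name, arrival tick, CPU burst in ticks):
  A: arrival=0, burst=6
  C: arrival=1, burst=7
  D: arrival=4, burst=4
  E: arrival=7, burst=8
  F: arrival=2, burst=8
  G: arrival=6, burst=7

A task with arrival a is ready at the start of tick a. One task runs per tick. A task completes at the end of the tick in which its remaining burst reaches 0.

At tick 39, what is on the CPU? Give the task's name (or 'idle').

running at tick 39 = E

t=0: queue=[A] q_used=0 → run A
t=1: queue=[A,C] q_used=1 → run A
t=2: queue=[A,C,F] q_used=2 → run A
t=3: queue=[A,C,F] q_used=3 → run A
t=4: queue=[C,F,A,D] q_used=0 → run C
t=5: queue=[C,F,A,D] q_used=1 → run C
t=6: queue=[C,F,A,D,G] q_used=2 → run C
t=7: queue=[C,F,A,D,G,E] q_used=3 → run C
t=8: queue=[F,A,D,G,E,C] q_used=0 → run F
t=9: queue=[F,A,D,G,E,C] q_used=1 → run F
t=10: queue=[F,A,D,G,E,C] q_used=2 → run F
t=11: queue=[F,A,D,G,E,C] q_used=3 → run F
t=12: queue=[A,D,G,E,C,F] q_used=0 → run A
t=13: queue=[A,D,G,E,C,F] q_used=1 → run A
t=14: queue=[D,G,E,C,F] q_used=0 → run D
t=15: queue=[D,G,E,C,F] q_used=1 → run D
t=16: queue=[D,G,E,C,F] q_used=2 → run D
t=17: queue=[D,G,E,C,F] q_used=3 → run D
t=18: queue=[G,E,C,F] q_used=0 → run G
t=19: queue=[G,E,C,F] q_used=1 → run G
t=20: queue=[G,E,C,F] q_used=2 → run G
t=21: queue=[G,E,C,F] q_used=3 → run G
t=22: queue=[E,C,F,G] q_used=0 → run E
t=23: queue=[E,C,F,G] q_used=1 → run E
t=24: queue=[E,C,F,G] q_used=2 → run E
t=25: queue=[E,C,F,G] q_used=3 → run E
t=26: queue=[C,F,G,E] q_used=0 → run C
t=27: queue=[C,F,G,E] q_used=1 → run C
t=28: queue=[C,F,G,E] q_used=2 → run C
t=29: queue=[F,G,E] q_used=0 → run F
t=30: queue=[F,G,E] q_used=1 → run F
t=31: queue=[F,G,E] q_used=2 → run F
t=32: queue=[F,G,E] q_used=3 → run F
t=33: queue=[G,E] q_used=0 → run G
t=34: queue=[G,E] q_used=1 → run G
t=35: queue=[G,E] q_used=2 → run G
t=36: queue=[E] q_used=0 → run E
t=37: queue=[E] q_used=1 → run E
t=38: queue=[E] q_used=2 → run E
t=39: queue=[E] q_used=3 → run E
t=40: (idle)
t=41: (idle)
t=42: (idle)
t=43: (idle)
t=44: (idle)
t=45: (idle)
t=46: (idle)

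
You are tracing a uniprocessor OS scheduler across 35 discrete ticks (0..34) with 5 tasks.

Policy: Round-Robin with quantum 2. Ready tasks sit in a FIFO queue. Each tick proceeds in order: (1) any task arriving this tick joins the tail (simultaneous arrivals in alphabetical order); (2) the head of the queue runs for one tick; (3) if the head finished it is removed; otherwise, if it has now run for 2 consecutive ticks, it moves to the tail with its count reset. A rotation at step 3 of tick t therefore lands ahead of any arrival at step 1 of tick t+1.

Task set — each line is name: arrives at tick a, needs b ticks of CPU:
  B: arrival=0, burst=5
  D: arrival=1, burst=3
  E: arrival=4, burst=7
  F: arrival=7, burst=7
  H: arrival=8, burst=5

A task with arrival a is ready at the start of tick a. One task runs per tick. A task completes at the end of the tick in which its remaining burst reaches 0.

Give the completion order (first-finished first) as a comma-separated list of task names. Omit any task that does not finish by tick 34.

completion order = D, B, H, E, F

t=0: queue=[B] q_used=0 → run B
t=1: queue=[B,D] q_used=1 → run B
t=2: queue=[D,B] q_used=0 → run D
t=3: queue=[D,B] q_used=1 → run D
t=4: queue=[B,D,E] q_used=0 → run B
t=5: queue=[B,D,E] q_used=1 → run B
t=6: queue=[D,E,B] q_used=0 → run D
t=7: queue=[E,B,F] q_used=0 → run E
t=8: queue=[E,B,F,H] q_used=1 → run E
t=9: queue=[B,F,H,E] q_used=0 → run B
t=10: queue=[F,H,E] q_used=0 → run F
t=11: queue=[F,H,E] q_used=1 → run F
t=12: queue=[H,E,F] q_used=0 → run H
t=13: queue=[H,E,F] q_used=1 → run H
t=14: queue=[E,F,H] q_used=0 → run E
t=15: queue=[E,F,H] q_used=1 → run E
t=16: queue=[F,H,E] q_used=0 → run F
t=17: queue=[F,H,E] q_used=1 → run F
t=18: queue=[H,E,F] q_used=0 → run H
t=19: queue=[H,E,F] q_used=1 → run H
t=20: queue=[E,F,H] q_used=0 → run E
t=21: queue=[E,F,H] q_used=1 → run E
t=22: queue=[F,H,E] q_used=0 → run F
t=23: queue=[F,H,E] q_used=1 → run F
t=24: queue=[H,E,F] q_used=0 → run H
t=25: queue=[E,F] q_used=0 → run E
t=26: queue=[F] q_used=0 → run F
t=27: (idle)
t=28: (idle)
t=29: (idle)
t=30: (idle)
t=31: (idle)
t=32: (idle)
t=33: (idle)
t=34: (idle)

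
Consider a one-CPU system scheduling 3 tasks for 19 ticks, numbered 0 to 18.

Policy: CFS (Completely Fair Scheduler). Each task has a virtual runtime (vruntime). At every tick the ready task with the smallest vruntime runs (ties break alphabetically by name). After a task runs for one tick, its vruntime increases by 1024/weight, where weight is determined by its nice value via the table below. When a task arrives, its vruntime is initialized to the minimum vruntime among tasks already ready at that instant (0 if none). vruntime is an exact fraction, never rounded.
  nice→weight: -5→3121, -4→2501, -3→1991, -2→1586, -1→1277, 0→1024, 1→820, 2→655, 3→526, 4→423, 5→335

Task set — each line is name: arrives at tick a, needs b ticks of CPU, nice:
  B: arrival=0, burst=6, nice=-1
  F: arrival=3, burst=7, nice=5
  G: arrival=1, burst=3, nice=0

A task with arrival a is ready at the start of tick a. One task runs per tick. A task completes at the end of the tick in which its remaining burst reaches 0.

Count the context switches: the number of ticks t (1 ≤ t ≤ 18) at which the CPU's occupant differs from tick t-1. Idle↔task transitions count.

t=0: vr[B=0] → run B
t=1: vr[B=1024/1277 G=1024/1277] → run B
t=2: vr[B=2048/1277 G=1024/1277] → run G
t=3: vr[B=2048/1277 F=2048/1277 G=2301/1277] → run B
t=4: vr[B=3072/1277 F=2048/1277 G=2301/1277] → run F
t=5: vr[B=3072/1277 F=1993728/427795 G=2301/1277] → run G
t=6: vr[B=3072/1277 F=1993728/427795 G=3578/1277] → run B
t=7: vr[B=4096/1277 F=1993728/427795 G=3578/1277] → run G
t=8: vr[B=4096/1277 F=1993728/427795] → run B
t=9: vr[B=5120/1277 F=1993728/427795] → run B
t=10: vr[F=1993728/427795] → run F
t=11: vr[F=3301376/427795] → run F
t=12: vr[F=4609024/427795] → run F
t=13: vr[F=5916672/427795] → run F
t=14: vr[F=1444864/85559] → run F
t=15: vr[F=8531968/427795] → run F
t=16: (idle)
t=17: (idle)
t=18: (idle)

context switches = 9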